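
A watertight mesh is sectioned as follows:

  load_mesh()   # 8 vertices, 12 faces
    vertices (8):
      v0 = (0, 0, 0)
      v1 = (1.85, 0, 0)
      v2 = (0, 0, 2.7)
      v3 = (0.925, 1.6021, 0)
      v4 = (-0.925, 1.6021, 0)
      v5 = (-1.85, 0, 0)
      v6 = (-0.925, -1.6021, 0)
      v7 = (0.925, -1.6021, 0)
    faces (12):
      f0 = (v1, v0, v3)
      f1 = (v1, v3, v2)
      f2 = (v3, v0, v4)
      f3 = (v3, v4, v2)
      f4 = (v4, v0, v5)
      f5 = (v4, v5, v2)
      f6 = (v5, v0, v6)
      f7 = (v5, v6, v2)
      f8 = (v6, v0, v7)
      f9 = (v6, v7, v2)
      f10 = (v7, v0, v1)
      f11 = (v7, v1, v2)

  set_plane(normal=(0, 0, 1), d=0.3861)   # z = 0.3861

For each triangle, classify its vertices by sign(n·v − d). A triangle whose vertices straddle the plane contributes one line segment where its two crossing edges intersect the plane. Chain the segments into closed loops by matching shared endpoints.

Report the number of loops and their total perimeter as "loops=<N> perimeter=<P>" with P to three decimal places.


Straddling triangles (6 of 12):
  (v1,v3,v2) [--+] → (0.792725, 1.373, 0.3861)–(1.58545, 0, 0.3861)  len=1.5854
  (v3,v4,v2) [--+] → (-0.792725, 1.373, 0.3861)–(0.792725, 1.373, 0.3861)  len=1.5855
  (v4,v5,v2) [--+] → (-1.58545, 0, 0.3861)–(-0.792725, 1.373, 0.3861)  len=1.5854
  (v5,v6,v2) [--+] → (-0.792725, -1.373, 0.3861)–(-1.58545, 0, 0.3861)  len=1.5854
  (v6,v7,v2) [--+] → (0.792725, -1.373, 0.3861)–(-0.792725, -1.373, 0.3861)  len=1.5855
  (v7,v1,v2) [--+] → (1.58545, 0, 0.3861)–(0.792725, -1.373, 0.3861)  len=1.5854

Chained into 1 loop(s):
  loop 1: 6 segments, perimeter = 9.5126
Total perimeter = 9.513

loops=1 perimeter=9.513


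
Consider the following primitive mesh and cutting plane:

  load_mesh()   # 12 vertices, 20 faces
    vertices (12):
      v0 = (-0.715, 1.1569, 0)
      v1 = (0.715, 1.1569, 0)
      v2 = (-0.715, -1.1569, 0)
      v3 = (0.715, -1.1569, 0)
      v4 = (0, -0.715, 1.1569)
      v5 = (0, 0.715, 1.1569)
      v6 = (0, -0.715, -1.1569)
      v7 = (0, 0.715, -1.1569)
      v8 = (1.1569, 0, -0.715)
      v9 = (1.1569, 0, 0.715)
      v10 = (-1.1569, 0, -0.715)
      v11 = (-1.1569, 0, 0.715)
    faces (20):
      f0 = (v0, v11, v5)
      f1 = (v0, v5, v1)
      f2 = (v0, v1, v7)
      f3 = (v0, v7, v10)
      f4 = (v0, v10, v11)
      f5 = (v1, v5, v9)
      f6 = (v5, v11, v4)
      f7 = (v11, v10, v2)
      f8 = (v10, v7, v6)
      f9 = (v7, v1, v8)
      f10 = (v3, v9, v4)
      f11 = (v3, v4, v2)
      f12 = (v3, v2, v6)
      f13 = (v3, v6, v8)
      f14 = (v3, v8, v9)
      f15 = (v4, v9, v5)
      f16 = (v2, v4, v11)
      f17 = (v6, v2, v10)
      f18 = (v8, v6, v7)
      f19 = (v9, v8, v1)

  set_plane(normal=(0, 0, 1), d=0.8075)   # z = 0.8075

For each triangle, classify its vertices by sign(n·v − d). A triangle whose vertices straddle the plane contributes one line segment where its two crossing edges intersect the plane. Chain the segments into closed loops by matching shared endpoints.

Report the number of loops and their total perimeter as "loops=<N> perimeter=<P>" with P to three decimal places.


Straddling triangles (8 of 20):
  (v0,v11,v5) [--+] → (-0.914734, 0.149666, 0.8075)–(-0.21594, 0.84846, 0.8075)  len=0.9882
  (v0,v5,v1) [-+-] → (-0.21594, 0.84846, 0.8075)–(0.21594, 0.84846, 0.8075)  len=0.4319
  (v1,v5,v9) [-+-] → (0.21594, 0.84846, 0.8075)–(0.914734, 0.149666, 0.8075)  len=0.9882
  (v5,v11,v4) [+-+] → (-0.914734, 0.149666, 0.8075)–(-0.914734, -0.149666, 0.8075)  len=0.2993
  (v3,v9,v4) [--+] → (0.914734, -0.149666, 0.8075)–(0.21594, -0.84846, 0.8075)  len=0.9882
  (v3,v4,v2) [-+-] → (0.21594, -0.84846, 0.8075)–(-0.21594, -0.84846, 0.8075)  len=0.4319
  (v4,v9,v5) [+-+] → (0.914734, -0.149666, 0.8075)–(0.914734, 0.149666, 0.8075)  len=0.2993
  (v2,v4,v11) [-+-] → (-0.21594, -0.84846, 0.8075)–(-0.914734, -0.149666, 0.8075)  len=0.9882

Chained into 1 loop(s):
  loop 1: 8 segments, perimeter = 5.4154
Total perimeter = 5.415

loops=1 perimeter=5.415


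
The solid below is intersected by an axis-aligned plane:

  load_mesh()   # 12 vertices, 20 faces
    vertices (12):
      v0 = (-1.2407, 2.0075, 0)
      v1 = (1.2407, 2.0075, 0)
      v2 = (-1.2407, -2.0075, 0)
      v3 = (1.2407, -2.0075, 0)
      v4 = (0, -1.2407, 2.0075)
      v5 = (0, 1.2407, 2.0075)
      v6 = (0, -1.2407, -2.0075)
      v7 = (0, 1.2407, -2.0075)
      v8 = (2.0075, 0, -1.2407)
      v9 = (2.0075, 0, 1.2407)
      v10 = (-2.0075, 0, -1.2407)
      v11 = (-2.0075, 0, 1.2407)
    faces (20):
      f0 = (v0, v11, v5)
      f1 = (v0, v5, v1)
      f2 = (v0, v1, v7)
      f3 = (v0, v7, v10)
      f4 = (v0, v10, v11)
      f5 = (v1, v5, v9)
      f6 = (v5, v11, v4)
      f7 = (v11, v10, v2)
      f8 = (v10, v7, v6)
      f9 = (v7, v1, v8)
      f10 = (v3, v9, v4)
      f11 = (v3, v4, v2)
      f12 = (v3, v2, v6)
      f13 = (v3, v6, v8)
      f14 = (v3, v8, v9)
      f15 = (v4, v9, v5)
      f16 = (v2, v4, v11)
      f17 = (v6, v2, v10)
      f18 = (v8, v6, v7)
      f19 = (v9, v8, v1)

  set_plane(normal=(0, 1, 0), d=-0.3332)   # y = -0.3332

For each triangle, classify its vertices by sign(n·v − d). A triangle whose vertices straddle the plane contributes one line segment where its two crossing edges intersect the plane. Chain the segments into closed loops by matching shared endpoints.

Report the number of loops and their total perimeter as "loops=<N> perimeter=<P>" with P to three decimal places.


Straddling triangles (10 of 20):
  (v5,v11,v4) [++-] → (-1.46837, -0.3332, 1.44663)–(0, -0.3332, 2.0075)  len=1.5718
  (v11,v10,v2) [++-] → (-1.88023, -0.3332, -1.03477)–(-1.88023, -0.3332, 1.03477)  len=2.0695
  (v10,v7,v6) [++-] → (0, -0.3332, -2.0075)–(-1.46837, -0.3332, -1.44663)  len=1.5718
  (v3,v9,v4) [-+-] → (1.88023, -0.3332, 1.03477)–(1.46837, -0.3332, 1.44663)  len=0.5825
  (v3,v6,v8) [--+] → (1.46837, -0.3332, -1.44663)–(1.88023, -0.3332, -1.03477)  len=0.5825
  (v3,v8,v9) [-++] → (1.88023, -0.3332, -1.03477)–(1.88023, -0.3332, 1.03477)  len=2.0695
  (v4,v9,v5) [-++] → (1.46837, -0.3332, 1.44663)–(0, -0.3332, 2.0075)  len=1.5718
  (v2,v4,v11) [--+] → (-1.46837, -0.3332, 1.44663)–(-1.88023, -0.3332, 1.03477)  len=0.5825
  (v6,v2,v10) [--+] → (-1.88023, -0.3332, -1.03477)–(-1.46837, -0.3332, -1.44663)  len=0.5825
  (v8,v6,v7) [+-+] → (1.46837, -0.3332, -1.44663)–(0, -0.3332, -2.0075)  len=1.5718

Chained into 1 loop(s):
  loop 1: 10 segments, perimeter = 12.7563
Total perimeter = 12.756

loops=1 perimeter=12.756


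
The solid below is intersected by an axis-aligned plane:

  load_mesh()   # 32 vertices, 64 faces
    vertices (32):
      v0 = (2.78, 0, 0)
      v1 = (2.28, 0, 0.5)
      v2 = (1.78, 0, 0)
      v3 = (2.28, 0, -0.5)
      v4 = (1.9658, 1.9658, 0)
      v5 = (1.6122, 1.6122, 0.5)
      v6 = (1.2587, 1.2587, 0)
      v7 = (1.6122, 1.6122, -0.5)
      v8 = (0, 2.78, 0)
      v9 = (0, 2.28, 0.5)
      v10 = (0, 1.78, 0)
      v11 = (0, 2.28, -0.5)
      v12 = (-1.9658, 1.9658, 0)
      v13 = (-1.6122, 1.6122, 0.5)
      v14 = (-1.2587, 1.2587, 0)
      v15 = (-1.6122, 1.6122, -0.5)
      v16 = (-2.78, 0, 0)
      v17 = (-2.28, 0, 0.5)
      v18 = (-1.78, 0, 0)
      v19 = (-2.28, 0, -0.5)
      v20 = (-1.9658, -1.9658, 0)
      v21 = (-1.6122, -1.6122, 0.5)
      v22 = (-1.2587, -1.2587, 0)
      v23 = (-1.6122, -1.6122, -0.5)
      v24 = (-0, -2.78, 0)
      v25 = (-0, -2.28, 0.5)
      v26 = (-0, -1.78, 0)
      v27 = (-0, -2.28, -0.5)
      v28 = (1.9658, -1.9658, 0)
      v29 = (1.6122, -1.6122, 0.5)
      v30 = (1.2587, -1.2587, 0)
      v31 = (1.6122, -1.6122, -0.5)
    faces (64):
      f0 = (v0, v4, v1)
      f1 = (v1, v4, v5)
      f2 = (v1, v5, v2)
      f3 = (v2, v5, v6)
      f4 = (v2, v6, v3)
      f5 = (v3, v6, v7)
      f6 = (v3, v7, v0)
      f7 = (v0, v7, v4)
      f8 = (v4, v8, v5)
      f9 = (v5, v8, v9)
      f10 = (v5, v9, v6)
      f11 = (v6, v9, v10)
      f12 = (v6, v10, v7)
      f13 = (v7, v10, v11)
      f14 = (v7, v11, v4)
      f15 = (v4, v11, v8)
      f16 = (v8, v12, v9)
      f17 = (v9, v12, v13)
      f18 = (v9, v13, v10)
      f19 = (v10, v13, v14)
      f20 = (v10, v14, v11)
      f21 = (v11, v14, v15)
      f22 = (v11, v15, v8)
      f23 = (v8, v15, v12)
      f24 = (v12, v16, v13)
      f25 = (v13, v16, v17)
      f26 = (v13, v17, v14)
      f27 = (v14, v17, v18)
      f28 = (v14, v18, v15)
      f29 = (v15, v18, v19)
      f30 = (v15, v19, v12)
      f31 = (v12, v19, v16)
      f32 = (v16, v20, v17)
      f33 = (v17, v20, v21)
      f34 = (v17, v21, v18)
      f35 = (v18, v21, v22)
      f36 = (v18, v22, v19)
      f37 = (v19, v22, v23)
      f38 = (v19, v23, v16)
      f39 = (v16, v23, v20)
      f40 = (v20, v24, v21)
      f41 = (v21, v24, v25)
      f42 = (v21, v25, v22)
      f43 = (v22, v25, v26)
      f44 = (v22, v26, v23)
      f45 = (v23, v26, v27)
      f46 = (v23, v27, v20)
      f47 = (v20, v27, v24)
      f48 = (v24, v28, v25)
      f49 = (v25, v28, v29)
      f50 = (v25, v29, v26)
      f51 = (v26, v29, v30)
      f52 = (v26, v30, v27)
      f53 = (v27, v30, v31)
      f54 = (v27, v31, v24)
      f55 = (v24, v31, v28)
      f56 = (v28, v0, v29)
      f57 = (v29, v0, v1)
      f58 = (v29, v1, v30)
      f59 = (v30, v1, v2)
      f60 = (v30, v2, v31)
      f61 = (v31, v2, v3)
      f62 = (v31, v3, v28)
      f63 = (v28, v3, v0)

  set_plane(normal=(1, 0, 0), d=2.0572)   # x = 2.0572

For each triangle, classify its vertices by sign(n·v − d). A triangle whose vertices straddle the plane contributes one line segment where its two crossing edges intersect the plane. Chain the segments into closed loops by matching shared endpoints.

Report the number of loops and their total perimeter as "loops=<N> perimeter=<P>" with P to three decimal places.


Straddling triangles (14 of 64):
  (v0,v4,v1) [+-+] → (2.0572, 1.74512, 0)–(2.0572, 1.39395, 0.145449)  len=0.3801
  (v1,v4,v5) [+--] → (2.0572, 1.39395, 0.145449)–(2.0572, 0.537883, 0.5)  len=0.9266
  (v1,v5,v2) [+--] → (2.0572, 0.537883, 0.5)–(2.0572, 0, 0.2772)  len=0.5822
  (v2,v6,v3) [--+] → (2.0572, 0.27459, -0.390923)–(2.0572, 0, -0.2772)  len=0.2972
  (v3,v6,v7) [+--] → (2.0572, 0.27459, -0.390923)–(2.0572, 0.537883, -0.5)  len=0.2850
  (v3,v7,v0) [+-+] → (2.0572, 0.537883, -0.5)–(2.0572, 0.997858, -0.309471)  len=0.4979
  (v0,v7,v4) [+--] → (2.0572, 0.997858, -0.309471)–(2.0572, 1.74512, 0)  len=0.8088
  (v28,v0,v29) [-+-] → (2.0572, -1.74512, 0)–(2.0572, -0.997858, 0.309471)  len=0.8088
  (v29,v0,v1) [-++] → (2.0572, -0.997858, 0.309471)–(2.0572, -0.537883, 0.5)  len=0.4979
  (v29,v1,v30) [-+-] → (2.0572, -0.537883, 0.5)–(2.0572, -0.27459, 0.390923)  len=0.2850
  (v30,v1,v2) [-+-] → (2.0572, -0.27459, 0.390923)–(2.0572, 0, 0.2772)  len=0.2972
  (v31,v2,v3) [--+] → (2.0572, 0, -0.2772)–(2.0572, -0.537883, -0.5)  len=0.5822
  (v31,v3,v28) [-+-] → (2.0572, -0.537883, -0.5)–(2.0572, -1.39395, -0.145449)  len=0.9266
  (v28,v3,v0) [-++] → (2.0572, -1.39395, -0.145449)–(2.0572, -1.74512, 0)  len=0.3801

Chained into 1 loop(s):
  loop 1: 14 segments, perimeter = 7.5556
Total perimeter = 7.556

loops=1 perimeter=7.556


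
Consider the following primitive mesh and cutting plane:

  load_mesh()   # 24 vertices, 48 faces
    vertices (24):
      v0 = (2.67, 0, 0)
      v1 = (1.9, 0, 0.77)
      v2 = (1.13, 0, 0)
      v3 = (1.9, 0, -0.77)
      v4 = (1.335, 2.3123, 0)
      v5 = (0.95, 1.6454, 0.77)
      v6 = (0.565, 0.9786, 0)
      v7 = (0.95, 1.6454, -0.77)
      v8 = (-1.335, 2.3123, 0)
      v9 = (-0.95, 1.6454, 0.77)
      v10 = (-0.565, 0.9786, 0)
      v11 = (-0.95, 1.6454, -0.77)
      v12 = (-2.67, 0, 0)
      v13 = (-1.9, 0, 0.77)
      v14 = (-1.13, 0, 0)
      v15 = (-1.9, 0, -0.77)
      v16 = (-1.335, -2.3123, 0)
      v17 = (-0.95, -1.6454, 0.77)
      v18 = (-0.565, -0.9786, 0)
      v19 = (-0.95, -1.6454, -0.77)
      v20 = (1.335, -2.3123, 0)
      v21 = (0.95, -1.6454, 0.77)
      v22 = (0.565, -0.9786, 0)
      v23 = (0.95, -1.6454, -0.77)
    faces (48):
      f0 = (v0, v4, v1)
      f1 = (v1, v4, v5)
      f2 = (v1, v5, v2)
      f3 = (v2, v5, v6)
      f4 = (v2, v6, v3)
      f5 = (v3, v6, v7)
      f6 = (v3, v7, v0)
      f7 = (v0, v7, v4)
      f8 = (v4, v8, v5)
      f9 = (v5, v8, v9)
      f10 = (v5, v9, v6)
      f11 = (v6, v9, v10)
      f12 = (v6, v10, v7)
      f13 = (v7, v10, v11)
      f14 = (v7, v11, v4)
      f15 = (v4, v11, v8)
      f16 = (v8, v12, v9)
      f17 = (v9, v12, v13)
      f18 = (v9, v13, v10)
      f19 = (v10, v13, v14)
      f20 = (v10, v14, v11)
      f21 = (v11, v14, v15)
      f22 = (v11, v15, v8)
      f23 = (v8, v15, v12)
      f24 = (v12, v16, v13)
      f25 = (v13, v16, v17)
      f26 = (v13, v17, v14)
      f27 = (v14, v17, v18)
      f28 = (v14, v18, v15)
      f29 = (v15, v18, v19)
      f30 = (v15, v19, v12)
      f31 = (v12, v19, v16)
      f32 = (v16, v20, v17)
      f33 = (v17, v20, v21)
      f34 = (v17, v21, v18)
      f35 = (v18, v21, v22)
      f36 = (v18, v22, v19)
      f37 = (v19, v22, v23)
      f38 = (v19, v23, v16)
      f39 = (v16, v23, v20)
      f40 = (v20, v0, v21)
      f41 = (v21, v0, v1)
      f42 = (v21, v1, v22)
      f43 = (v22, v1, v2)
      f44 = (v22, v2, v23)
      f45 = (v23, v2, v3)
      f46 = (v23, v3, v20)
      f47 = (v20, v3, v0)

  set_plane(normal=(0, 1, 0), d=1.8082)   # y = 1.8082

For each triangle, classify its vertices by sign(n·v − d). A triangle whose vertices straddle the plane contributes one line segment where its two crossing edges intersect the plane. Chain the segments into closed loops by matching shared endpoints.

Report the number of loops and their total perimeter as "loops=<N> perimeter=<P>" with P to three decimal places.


loops=1 perimeter=7.468

Straddling triangles (10 of 48):
  (v0,v4,v1) [-+-] → (1.62604, 1.8082, 0)–(1.45817, 1.8082, 0.167866)  len=0.2374
  (v1,v4,v5) [-+-] → (1.45817, 1.8082, 0.167866)–(1.04398, 1.8082, 0.582032)  len=0.5857
  (v0,v7,v4) [--+] → (1.04398, 1.8082, -0.582032)–(1.62604, 1.8082, 0)  len=0.8231
  (v4,v8,v5) [++-] → (0.392198, 1.8082, 0.582032)–(1.04398, 1.8082, 0.582032)  len=0.6518
  (v5,v8,v9) [-+-] → (0.392198, 1.8082, 0.582032)–(-1.04398, 1.8082, 0.582032)  len=1.4362
  (v7,v11,v4) [--+] → (-0.392198, 1.8082, -0.582032)–(1.04398, 1.8082, -0.582032)  len=1.4362
  (v4,v11,v8) [+-+] → (-0.392198, 1.8082, -0.582032)–(-1.04398, 1.8082, -0.582032)  len=0.6518
  (v8,v12,v9) [+--] → (-1.62604, 1.8082, 0)–(-1.04398, 1.8082, 0.582032)  len=0.8231
  (v11,v15,v8) [--+] → (-1.45817, 1.8082, -0.167866)–(-1.04398, 1.8082, -0.582032)  len=0.5857
  (v8,v15,v12) [+--] → (-1.45817, 1.8082, -0.167866)–(-1.62604, 1.8082, 0)  len=0.2374

Chained into 1 loop(s):
  loop 1: 10 segments, perimeter = 7.4685
Total perimeter = 7.468


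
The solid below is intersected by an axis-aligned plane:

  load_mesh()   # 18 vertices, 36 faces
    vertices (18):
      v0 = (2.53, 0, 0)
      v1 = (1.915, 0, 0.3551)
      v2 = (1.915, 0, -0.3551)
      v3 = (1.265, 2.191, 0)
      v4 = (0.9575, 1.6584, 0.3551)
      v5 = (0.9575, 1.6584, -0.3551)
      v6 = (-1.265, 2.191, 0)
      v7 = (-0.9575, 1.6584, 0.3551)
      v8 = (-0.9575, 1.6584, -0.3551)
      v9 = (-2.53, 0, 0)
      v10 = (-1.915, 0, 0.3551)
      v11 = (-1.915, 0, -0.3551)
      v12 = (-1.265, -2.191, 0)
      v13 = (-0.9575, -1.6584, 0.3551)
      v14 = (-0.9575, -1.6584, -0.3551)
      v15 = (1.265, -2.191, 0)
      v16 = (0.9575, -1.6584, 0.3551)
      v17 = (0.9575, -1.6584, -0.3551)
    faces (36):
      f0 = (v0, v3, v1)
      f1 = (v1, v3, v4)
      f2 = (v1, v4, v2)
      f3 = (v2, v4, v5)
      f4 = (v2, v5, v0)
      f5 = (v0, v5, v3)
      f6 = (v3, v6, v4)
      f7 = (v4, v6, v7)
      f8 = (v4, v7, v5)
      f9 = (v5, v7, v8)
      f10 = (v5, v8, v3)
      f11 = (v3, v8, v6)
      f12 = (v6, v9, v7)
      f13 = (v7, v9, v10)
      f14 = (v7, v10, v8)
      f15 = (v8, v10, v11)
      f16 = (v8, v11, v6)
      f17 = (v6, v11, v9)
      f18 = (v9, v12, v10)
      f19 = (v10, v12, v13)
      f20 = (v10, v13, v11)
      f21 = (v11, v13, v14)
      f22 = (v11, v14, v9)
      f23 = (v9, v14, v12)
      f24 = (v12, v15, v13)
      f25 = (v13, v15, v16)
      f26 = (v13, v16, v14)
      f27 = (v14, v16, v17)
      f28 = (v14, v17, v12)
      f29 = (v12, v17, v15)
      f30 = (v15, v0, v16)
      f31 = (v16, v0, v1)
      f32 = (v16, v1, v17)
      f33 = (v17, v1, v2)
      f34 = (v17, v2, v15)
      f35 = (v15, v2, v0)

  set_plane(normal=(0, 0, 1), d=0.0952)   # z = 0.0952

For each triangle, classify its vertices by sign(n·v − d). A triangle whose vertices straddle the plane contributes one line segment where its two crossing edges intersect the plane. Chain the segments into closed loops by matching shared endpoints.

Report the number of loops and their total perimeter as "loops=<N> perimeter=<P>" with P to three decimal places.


loops=2 perimeter=25.680

Straddling triangles (24 of 36):
  (v0,v3,v1) [--+] → (1.43926, 1.60361, 0.0952)–(2.36512, 0, 0.0952)  len=1.8517
  (v1,v3,v4) [+-+] → (1.43926, 1.60361, 0.0952)–(1.18256, 2.04821, 0.0952)  len=0.5134
  (v1,v4,v2) [++-] → (1.3079, 1.0515, 0.0952)–(1.915, 0, 0.0952)  len=1.2142
  (v2,v4,v5) [-+-] → (1.3079, 1.0515, 0.0952)–(0.9575, 1.6584, 0.0952)  len=0.7008
  (v3,v6,v4) [--+] → (-0.669162, 2.04821, 0.0952)–(1.18256, 2.04821, 0.0952)  len=1.8517
  (v4,v6,v7) [+-+] → (-0.669162, 2.04821, 0.0952)–(-1.18256, 2.04821, 0.0952)  len=0.5134
  (v4,v7,v5) [++-] → (-0.2567, 1.6584, 0.0952)–(0.9575, 1.6584, 0.0952)  len=1.2142
  (v5,v7,v8) [-+-] → (-0.2567, 1.6584, 0.0952)–(-0.9575, 1.6584, 0.0952)  len=0.7008
  (v6,v9,v7) [--+] → (-2.10842, 0.444606, 0.0952)–(-1.18256, 2.04821, 0.0952)  len=1.8517
  (v7,v9,v10) [+-+] → (-2.10842, 0.444606, 0.0952)–(-2.36512, 0, 0.0952)  len=0.5134
  (v7,v10,v8) [++-] → (-1.5646, 0.606897, 0.0952)–(-0.9575, 1.6584, 0.0952)  len=1.2142
  (v8,v10,v11) [-+-] → (-1.5646, 0.606897, 0.0952)–(-1.915, 0, 0.0952)  len=0.7008
  (v9,v12,v10) [--+] → (-1.43926, -1.60361, 0.0952)–(-2.36512, 0, 0.0952)  len=1.8517
  (v10,v12,v13) [+-+] → (-1.43926, -1.60361, 0.0952)–(-1.18256, -2.04821, 0.0952)  len=0.5134
  (v10,v13,v11) [++-] → (-1.3079, -1.0515, 0.0952)–(-1.915, 0, 0.0952)  len=1.2142
  (v11,v13,v14) [-+-] → (-1.3079, -1.0515, 0.0952)–(-0.9575, -1.6584, 0.0952)  len=0.7008
  (v12,v15,v13) [--+] → (0.669162, -2.04821, 0.0952)–(-1.18256, -2.04821, 0.0952)  len=1.8517
  (v13,v15,v16) [+-+] → (0.669162, -2.04821, 0.0952)–(1.18256, -2.04821, 0.0952)  len=0.5134
  (v13,v16,v14) [++-] → (0.2567, -1.6584, 0.0952)–(-0.9575, -1.6584, 0.0952)  len=1.2142
  (v14,v16,v17) [-+-] → (0.2567, -1.6584, 0.0952)–(0.9575, -1.6584, 0.0952)  len=0.7008
  (v15,v0,v16) [--+] → (2.10842, -0.444606, 0.0952)–(1.18256, -2.04821, 0.0952)  len=1.8517
  (v16,v0,v1) [+-+] → (2.10842, -0.444606, 0.0952)–(2.36512, 0, 0.0952)  len=0.5134
  (v16,v1,v17) [++-] → (1.5646, -0.606897, 0.0952)–(0.9575, -1.6584, 0.0952)  len=1.2142
  (v17,v1,v2) [-+-] → (1.5646, -0.606897, 0.0952)–(1.915, 0, 0.0952)  len=0.7008

Chained into 2 loop(s):
  loop 1: 12 segments, perimeter = 14.1906
  loop 2: 12 segments, perimeter = 11.4899
Total perimeter = 25.680


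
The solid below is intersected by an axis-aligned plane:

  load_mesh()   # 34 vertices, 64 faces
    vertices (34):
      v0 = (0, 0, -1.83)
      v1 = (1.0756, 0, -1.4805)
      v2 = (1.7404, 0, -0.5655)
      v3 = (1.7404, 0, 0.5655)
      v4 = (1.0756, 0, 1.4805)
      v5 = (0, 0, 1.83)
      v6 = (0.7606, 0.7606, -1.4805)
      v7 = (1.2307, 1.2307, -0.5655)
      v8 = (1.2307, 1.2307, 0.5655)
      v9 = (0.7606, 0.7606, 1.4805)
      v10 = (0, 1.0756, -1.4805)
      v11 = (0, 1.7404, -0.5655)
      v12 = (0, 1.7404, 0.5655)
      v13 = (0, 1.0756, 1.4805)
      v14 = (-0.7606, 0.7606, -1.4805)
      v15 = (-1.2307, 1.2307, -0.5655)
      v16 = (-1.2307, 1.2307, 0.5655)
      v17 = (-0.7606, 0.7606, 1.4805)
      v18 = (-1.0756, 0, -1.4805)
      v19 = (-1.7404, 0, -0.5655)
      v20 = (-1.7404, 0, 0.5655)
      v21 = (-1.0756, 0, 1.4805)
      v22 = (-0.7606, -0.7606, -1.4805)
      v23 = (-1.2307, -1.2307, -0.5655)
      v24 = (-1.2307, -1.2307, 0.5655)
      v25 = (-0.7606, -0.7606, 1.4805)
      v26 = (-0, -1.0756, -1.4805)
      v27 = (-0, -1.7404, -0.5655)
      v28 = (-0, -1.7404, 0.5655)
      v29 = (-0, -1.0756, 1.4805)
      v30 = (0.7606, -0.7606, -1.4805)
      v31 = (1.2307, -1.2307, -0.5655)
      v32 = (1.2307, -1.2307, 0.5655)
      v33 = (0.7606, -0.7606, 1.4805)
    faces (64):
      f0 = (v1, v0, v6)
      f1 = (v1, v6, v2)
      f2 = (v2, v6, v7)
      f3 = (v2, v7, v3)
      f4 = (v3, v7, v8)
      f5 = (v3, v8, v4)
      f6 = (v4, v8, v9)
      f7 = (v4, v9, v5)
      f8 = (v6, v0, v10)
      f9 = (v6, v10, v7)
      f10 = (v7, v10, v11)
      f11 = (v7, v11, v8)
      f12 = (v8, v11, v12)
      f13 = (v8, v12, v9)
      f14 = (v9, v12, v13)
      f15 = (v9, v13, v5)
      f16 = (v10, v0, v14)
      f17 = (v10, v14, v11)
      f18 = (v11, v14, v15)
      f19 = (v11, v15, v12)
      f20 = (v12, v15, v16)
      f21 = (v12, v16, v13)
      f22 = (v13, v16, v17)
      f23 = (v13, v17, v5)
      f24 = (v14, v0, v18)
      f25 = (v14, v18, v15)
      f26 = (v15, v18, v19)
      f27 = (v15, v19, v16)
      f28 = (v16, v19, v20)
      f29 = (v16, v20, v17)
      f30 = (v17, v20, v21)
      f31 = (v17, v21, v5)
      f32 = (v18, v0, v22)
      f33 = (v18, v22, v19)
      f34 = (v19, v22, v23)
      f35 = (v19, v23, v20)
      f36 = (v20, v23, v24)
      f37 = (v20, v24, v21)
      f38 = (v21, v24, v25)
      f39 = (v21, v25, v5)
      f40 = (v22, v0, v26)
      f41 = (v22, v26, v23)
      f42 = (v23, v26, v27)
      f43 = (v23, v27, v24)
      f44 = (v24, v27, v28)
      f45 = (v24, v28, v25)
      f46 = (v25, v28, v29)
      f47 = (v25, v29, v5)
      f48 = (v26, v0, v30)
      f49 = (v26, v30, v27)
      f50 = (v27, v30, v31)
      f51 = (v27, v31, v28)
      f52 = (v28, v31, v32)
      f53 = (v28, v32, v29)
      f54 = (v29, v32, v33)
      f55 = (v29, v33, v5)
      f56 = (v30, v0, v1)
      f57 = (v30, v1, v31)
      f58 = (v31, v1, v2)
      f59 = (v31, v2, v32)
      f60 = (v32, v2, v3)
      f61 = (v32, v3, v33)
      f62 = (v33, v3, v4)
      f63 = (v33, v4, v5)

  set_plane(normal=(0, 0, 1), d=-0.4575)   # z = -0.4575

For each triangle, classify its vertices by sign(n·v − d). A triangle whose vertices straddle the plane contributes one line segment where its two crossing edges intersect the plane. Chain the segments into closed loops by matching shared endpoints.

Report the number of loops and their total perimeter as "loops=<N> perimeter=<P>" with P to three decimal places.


loops=1 perimeter=10.657

Straddling triangles (16 of 64):
  (v2,v7,v3) [--+] → (1.27937, 1.11318, -0.4575)–(1.7404, 0, -0.4575)  len=1.2049
  (v3,v7,v8) [+-+] → (1.27937, 1.11318, -0.4575)–(1.2307, 1.2307, -0.4575)  len=0.1272
  (v7,v11,v8) [--+] → (0.11752, 1.69173, -0.4575)–(1.2307, 1.2307, -0.4575)  len=1.2049
  (v8,v11,v12) [+-+] → (0.11752, 1.69173, -0.4575)–(0, 1.7404, -0.4575)  len=0.1272
  (v11,v15,v12) [--+] → (-1.11318, 1.27937, -0.4575)–(0, 1.7404, -0.4575)  len=1.2049
  (v12,v15,v16) [+-+] → (-1.11318, 1.27937, -0.4575)–(-1.2307, 1.2307, -0.4575)  len=0.1272
  (v15,v19,v16) [--+] → (-1.69173, 0.11752, -0.4575)–(-1.2307, 1.2307, -0.4575)  len=1.2049
  (v16,v19,v20) [+-+] → (-1.69173, 0.11752, -0.4575)–(-1.7404, 0, -0.4575)  len=0.1272
  (v19,v23,v20) [--+] → (-1.27937, -1.11318, -0.4575)–(-1.7404, 0, -0.4575)  len=1.2049
  (v20,v23,v24) [+-+] → (-1.27937, -1.11318, -0.4575)–(-1.2307, -1.2307, -0.4575)  len=0.1272
  (v23,v27,v24) [--+] → (-0.11752, -1.69173, -0.4575)–(-1.2307, -1.2307, -0.4575)  len=1.2049
  (v24,v27,v28) [+-+] → (-0.11752, -1.69173, -0.4575)–(0, -1.7404, -0.4575)  len=0.1272
  (v27,v31,v28) [--+] → (1.11318, -1.27937, -0.4575)–(0, -1.7404, -0.4575)  len=1.2049
  (v28,v31,v32) [+-+] → (1.11318, -1.27937, -0.4575)–(1.2307, -1.2307, -0.4575)  len=0.1272
  (v31,v2,v32) [--+] → (1.69173, -0.11752, -0.4575)–(1.2307, -1.2307, -0.4575)  len=1.2049
  (v32,v2,v3) [+-+] → (1.69173, -0.11752, -0.4575)–(1.7404, 0, -0.4575)  len=0.1272

Chained into 1 loop(s):
  loop 1: 16 segments, perimeter = 10.6566
Total perimeter = 10.657


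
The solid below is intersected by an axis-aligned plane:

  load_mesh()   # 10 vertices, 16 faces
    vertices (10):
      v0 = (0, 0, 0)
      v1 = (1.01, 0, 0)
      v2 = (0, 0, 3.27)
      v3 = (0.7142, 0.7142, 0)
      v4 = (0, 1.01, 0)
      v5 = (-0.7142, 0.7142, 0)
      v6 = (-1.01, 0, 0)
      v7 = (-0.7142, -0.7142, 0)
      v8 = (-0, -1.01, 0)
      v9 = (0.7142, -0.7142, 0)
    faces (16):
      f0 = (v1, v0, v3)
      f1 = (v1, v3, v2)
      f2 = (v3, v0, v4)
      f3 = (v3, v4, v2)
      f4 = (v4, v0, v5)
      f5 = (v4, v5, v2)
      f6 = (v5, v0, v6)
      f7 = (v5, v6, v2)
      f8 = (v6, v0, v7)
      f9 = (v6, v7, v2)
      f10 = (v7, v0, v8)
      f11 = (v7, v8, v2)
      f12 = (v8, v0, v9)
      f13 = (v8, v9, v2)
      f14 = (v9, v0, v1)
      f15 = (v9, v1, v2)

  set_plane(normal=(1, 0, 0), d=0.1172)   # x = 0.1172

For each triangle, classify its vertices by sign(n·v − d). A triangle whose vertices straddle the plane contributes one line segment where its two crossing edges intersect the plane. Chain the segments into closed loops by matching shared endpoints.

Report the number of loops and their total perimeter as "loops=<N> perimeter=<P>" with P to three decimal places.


Straddling triangles (8 of 16):
  (v1,v0,v3) [+-+] → (0.1172, 0, 0)–(0.1172, 0.1172, 0)  len=0.1172
  (v1,v3,v2) [++-] → (0.1172, 0.1172, 2.73339)–(0.1172, 0, 2.89055)  len=0.1960
  (v3,v0,v4) [+--] → (0.1172, 0.1172, 0)–(0.1172, 0.961459, 0)  len=0.8443
  (v3,v4,v2) [+--] → (0.1172, 0.961459, 0)–(0.1172, 0.1172, 2.73339)  len=2.8608
  (v8,v0,v9) [--+] → (0.1172, -0.1172, 0)–(0.1172, -0.961459, 0)  len=0.8443
  (v8,v9,v2) [-+-] → (0.1172, -0.961459, 0)–(0.1172, -0.1172, 2.73339)  len=2.8608
  (v9,v0,v1) [+-+] → (0.1172, -0.1172, 0)–(0.1172, 0, 0)  len=0.1172
  (v9,v1,v2) [++-] → (0.1172, 0, 2.89055)–(0.1172, -0.1172, 2.73339)  len=0.1960

Chained into 1 loop(s):
  loop 1: 8 segments, perimeter = 8.0366
Total perimeter = 8.037

loops=1 perimeter=8.037


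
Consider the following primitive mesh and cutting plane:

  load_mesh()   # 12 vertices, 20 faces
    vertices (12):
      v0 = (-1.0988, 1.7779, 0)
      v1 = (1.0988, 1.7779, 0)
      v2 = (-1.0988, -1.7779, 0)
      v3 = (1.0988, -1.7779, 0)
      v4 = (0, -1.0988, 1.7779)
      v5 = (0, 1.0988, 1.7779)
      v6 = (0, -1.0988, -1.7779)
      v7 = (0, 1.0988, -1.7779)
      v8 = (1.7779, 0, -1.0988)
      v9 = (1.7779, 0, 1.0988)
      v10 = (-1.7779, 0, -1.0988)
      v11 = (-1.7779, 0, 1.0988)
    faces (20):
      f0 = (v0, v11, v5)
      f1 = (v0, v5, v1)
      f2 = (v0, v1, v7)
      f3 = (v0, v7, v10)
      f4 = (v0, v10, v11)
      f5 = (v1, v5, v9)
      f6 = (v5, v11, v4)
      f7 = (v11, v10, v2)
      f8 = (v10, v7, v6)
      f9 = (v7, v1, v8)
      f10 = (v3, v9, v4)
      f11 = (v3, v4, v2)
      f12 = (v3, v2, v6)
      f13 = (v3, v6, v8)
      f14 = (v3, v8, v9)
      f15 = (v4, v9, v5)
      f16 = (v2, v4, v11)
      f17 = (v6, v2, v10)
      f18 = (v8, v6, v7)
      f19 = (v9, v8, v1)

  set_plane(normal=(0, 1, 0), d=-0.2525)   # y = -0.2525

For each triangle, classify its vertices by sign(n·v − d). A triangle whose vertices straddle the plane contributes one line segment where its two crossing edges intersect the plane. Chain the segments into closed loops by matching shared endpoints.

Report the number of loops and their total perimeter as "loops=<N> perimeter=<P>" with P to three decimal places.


Straddling triangles (10 of 20):
  (v5,v11,v4) [++-] → (-1.36935, -0.2525, 1.25485)–(0, -0.2525, 1.7779)  len=1.4658
  (v11,v10,v2) [++-] → (-1.68145, -0.2525, -0.942747)–(-1.68145, -0.2525, 0.942747)  len=1.8855
  (v10,v7,v6) [++-] → (0, -0.2525, -1.7779)–(-1.36935, -0.2525, -1.25485)  len=1.4658
  (v3,v9,v4) [-+-] → (1.68145, -0.2525, 0.942747)–(1.36935, -0.2525, 1.25485)  len=0.4414
  (v3,v6,v8) [--+] → (1.36935, -0.2525, -1.25485)–(1.68145, -0.2525, -0.942747)  len=0.4414
  (v3,v8,v9) [-++] → (1.68145, -0.2525, -0.942747)–(1.68145, -0.2525, 0.942747)  len=1.8855
  (v4,v9,v5) [-++] → (1.36935, -0.2525, 1.25485)–(0, -0.2525, 1.7779)  len=1.4658
  (v2,v4,v11) [--+] → (-1.36935, -0.2525, 1.25485)–(-1.68145, -0.2525, 0.942747)  len=0.4414
  (v6,v2,v10) [--+] → (-1.68145, -0.2525, -0.942747)–(-1.36935, -0.2525, -1.25485)  len=0.4414
  (v8,v6,v7) [+-+] → (1.36935, -0.2525, -1.25485)–(0, -0.2525, -1.7779)  len=1.4658

Chained into 1 loop(s):
  loop 1: 10 segments, perimeter = 11.3999
Total perimeter = 11.400

loops=1 perimeter=11.400


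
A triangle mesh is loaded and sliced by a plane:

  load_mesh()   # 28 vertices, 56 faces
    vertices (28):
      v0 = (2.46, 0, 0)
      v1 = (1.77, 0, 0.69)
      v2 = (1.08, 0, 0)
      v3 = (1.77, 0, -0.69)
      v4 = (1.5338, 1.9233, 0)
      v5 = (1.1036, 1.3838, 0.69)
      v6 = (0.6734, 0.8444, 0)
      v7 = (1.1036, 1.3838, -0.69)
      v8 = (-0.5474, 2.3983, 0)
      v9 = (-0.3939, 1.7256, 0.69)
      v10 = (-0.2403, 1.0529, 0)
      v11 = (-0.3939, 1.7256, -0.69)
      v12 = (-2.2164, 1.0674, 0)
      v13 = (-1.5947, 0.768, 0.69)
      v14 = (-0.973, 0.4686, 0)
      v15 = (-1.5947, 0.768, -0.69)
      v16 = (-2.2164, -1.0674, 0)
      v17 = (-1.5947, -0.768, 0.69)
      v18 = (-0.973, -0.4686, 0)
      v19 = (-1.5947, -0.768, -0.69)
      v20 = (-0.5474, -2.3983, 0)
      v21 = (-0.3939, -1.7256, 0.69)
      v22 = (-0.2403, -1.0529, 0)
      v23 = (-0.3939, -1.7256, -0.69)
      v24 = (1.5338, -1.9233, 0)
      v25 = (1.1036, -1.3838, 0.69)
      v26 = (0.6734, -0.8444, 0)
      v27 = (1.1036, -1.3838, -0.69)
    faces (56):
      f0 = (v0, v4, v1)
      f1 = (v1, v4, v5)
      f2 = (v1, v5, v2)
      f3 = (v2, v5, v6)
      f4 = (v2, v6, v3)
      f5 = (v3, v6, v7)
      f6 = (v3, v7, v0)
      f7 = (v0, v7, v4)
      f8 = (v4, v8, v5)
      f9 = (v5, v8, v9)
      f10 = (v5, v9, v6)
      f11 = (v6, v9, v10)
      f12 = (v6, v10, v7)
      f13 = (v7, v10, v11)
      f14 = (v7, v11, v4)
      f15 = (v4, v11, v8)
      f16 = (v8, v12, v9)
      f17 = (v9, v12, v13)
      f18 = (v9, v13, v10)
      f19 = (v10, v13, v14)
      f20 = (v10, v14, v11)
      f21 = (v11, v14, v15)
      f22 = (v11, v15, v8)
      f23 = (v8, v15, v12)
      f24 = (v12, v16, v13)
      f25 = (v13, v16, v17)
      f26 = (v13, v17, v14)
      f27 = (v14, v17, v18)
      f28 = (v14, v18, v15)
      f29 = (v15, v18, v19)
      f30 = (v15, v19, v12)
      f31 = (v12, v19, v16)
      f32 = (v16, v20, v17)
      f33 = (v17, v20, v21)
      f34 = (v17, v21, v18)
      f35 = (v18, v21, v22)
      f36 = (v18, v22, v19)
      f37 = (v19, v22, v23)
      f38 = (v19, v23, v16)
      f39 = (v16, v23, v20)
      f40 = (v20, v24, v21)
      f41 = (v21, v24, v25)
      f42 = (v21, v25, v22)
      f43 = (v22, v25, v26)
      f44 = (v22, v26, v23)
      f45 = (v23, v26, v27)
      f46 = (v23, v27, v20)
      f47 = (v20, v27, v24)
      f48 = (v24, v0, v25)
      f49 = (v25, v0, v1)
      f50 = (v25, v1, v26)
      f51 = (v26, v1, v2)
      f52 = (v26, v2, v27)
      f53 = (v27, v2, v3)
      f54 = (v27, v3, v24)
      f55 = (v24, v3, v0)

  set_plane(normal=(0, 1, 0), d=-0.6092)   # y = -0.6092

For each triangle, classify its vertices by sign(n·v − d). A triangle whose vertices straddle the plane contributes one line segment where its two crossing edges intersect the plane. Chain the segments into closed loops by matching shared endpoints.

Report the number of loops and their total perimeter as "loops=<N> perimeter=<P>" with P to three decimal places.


loops=2 perimeter=7.885

Straddling triangles (18 of 56):
  (v12,v16,v13) [+-+] → (-2.2164, -0.6092, 0)–(-2.0612, -0.6092, 0.172256)  len=0.2319
  (v13,v16,v17) [+--] → (-2.0612, -0.6092, 0.172256)–(-1.5947, -0.6092, 0.69)  len=0.6969
  (v13,v17,v14) [+-+] → (-1.5947, -0.6092, 0.69)–(-1.51486, -0.6092, 0.601393)  len=0.1193
  (v14,v17,v18) [+-+] → (-1.51486, -0.6092, 0.601393)–(-1.26495, -0.6092, 0.324028)  len=0.3733
  (v15,v18,v19) [++-] → (-1.26495, -0.6092, -0.324028)–(-1.5947, -0.6092, -0.69)  len=0.4926
  (v15,v19,v12) [+-+] → (-1.5947, -0.6092, -0.69)–(-1.64849, -0.6092, -0.630301)  len=0.0804
  (v12,v19,v16) [+--] → (-1.64849, -0.6092, -0.630301)–(-2.2164, -0.6092, 0)  len=0.8484
  (v17,v21,v18) [--+] → (-0.908226, -0.6092, 0.077179)–(-1.26495, -0.6092, 0.324028)  len=0.4338
  (v18,v21,v22) [+--] → (-0.908226, -0.6092, 0.077179)–(-0.796691, -0.6092, 0)  len=0.1356
  (v18,v22,v19) [+--] → (-0.796691, -0.6092, 0)–(-1.26495, -0.6092, -0.324028)  len=0.5694
  (v24,v0,v25) [-+-] → (2.16663, -0.6092, 0)–(1.86286, -0.6092, 0.303764)  len=0.4296
  (v25,v0,v1) [-++] → (1.86286, -0.6092, 0.303764)–(1.47663, -0.6092, 0.69)  len=0.5462
  (v25,v1,v26) [-+-] → (1.47663, -0.6092, 0.69)–(0.978848, -0.6092, 0.192193)  len=0.7040
  (v26,v1,v2) [-++] → (0.978848, -0.6092, 0.192193)–(0.786655, -0.6092, 0)  len=0.2718
  (v26,v2,v27) [-+-] → (0.786655, -0.6092, 0)–(1.09039, -0.6092, -0.303764)  len=0.4296
  (v27,v2,v3) [-++] → (1.09039, -0.6092, -0.303764)–(1.47663, -0.6092, -0.69)  len=0.5462
  (v27,v3,v24) [-+-] → (1.47663, -0.6092, -0.69)–(1.69518, -0.6092, -0.471444)  len=0.3091
  (v24,v3,v0) [-++] → (1.69518, -0.6092, -0.471444)–(2.16663, -0.6092, 0)  len=0.6667

Chained into 2 loop(s):
  loop 1: 10 segments, perimeter = 3.9816
  loop 2: 8 segments, perimeter = 3.9032
Total perimeter = 7.885


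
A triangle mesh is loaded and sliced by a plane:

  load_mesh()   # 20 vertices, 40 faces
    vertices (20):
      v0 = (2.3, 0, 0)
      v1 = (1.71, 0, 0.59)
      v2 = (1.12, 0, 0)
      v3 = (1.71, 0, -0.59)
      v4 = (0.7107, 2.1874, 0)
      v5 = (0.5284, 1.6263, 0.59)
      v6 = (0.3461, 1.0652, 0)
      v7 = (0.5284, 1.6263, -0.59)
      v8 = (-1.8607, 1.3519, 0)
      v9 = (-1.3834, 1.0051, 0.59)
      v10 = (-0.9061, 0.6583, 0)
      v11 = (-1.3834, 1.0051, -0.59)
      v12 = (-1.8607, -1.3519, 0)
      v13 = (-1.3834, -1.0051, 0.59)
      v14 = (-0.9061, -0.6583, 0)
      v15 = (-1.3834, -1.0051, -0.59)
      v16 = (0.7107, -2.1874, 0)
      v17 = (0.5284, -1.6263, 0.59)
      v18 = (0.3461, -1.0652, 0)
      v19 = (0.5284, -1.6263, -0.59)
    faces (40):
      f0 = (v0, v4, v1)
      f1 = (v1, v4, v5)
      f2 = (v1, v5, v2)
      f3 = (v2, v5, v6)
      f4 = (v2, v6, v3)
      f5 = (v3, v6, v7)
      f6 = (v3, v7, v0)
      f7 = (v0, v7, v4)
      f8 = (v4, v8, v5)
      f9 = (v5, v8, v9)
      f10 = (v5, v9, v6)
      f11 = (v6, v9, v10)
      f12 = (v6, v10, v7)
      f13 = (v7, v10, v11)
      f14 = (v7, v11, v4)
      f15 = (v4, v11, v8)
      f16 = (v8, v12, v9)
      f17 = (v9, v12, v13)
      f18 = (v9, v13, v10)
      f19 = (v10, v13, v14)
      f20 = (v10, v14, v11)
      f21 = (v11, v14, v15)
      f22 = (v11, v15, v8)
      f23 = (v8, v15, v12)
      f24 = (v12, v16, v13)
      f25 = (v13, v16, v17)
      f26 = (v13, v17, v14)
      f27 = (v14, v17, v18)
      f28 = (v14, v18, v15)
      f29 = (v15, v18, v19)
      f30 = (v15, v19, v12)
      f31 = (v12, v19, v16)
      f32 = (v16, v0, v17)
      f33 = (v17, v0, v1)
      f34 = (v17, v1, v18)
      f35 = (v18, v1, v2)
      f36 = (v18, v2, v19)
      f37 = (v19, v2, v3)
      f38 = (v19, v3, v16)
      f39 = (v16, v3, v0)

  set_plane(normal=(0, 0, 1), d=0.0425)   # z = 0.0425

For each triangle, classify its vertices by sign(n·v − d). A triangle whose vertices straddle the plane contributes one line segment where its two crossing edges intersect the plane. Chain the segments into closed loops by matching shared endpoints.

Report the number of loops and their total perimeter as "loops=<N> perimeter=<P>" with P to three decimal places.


Straddling triangles (20 of 40):
  (v0,v4,v1) [--+] → (0.782683, 2.02983, 0.0425)–(2.2575, 0, 0.0425)  len=2.5090
  (v1,v4,v5) [+-+] → (0.782683, 2.02983, 0.0425)–(0.697568, 2.14698, 0.0425)  len=0.1448
  (v1,v5,v2) [++-] → (1.07738, 0.117149, 0.0425)–(1.1625, 0, 0.0425)  len=0.1448
  (v2,v5,v6) [-+-] → (1.07738, 0.117149, 0.0425)–(0.359232, 1.10562, 0.0425)  len=1.2218
  (v4,v8,v5) [--+] → (-1.6886, 1.37167, 0.0425)–(0.697568, 2.14698, 0.0425)  len=2.5090
  (v5,v8,v9) [+-+] → (-1.6886, 1.37167, 0.0425)–(-1.82632, 1.32692, 0.0425)  len=0.1448
  (v5,v9,v6) [++-] → (0.221517, 1.06087, 0.0425)–(0.359232, 1.10562, 0.0425)  len=0.1448
  (v6,v9,v10) [-+-] → (0.221517, 1.06087, 0.0425)–(-0.940482, 0.683281, 0.0425)  len=1.2218
  (v8,v12,v9) [--+] → (-1.82632, -1.18212, 0.0425)–(-1.82632, 1.32692, 0.0425)  len=2.5090
  (v9,v12,v13) [+-+] → (-1.82632, -1.18212, 0.0425)–(-1.82632, -1.32692, 0.0425)  len=0.1448
  (v9,v13,v10) [++-] → (-0.940482, 0.538479, 0.0425)–(-0.940482, 0.683281, 0.0425)  len=0.1448
  (v10,v13,v14) [-+-] → (-0.940482, 0.538479, 0.0425)–(-0.940482, -0.683281, 0.0425)  len=1.2218
  (v12,v16,v13) [--+] → (0.559854, -2.10223, 0.0425)–(-1.82632, -1.32692, 0.0425)  len=2.5090
  (v13,v16,v17) [+-+] → (0.559854, -2.10223, 0.0425)–(0.697568, -2.14698, 0.0425)  len=0.1448
  (v13,v17,v14) [++-] → (-0.802767, -0.728029, 0.0425)–(-0.940482, -0.683281, 0.0425)  len=0.1448
  (v14,v17,v18) [-+-] → (-0.802767, -0.728029, 0.0425)–(0.359232, -1.10562, 0.0425)  len=1.2218
  (v16,v0,v17) [--+] → (2.17238, -0.117149, 0.0425)–(0.697568, -2.14698, 0.0425)  len=2.5090
  (v17,v0,v1) [+-+] → (2.17238, -0.117149, 0.0425)–(2.2575, 0, 0.0425)  len=0.1448
  (v17,v1,v18) [++-] → (0.444347, -0.988469, 0.0425)–(0.359232, -1.10562, 0.0425)  len=0.1448
  (v18,v1,v2) [-+-] → (0.444347, -0.988469, 0.0425)–(1.1625, 0, 0.0425)  len=1.2218

Chained into 2 loop(s):
  loop 1: 10 segments, perimeter = 13.2691
  loop 2: 10 segments, perimeter = 6.8330
Total perimeter = 20.102

loops=2 perimeter=20.102


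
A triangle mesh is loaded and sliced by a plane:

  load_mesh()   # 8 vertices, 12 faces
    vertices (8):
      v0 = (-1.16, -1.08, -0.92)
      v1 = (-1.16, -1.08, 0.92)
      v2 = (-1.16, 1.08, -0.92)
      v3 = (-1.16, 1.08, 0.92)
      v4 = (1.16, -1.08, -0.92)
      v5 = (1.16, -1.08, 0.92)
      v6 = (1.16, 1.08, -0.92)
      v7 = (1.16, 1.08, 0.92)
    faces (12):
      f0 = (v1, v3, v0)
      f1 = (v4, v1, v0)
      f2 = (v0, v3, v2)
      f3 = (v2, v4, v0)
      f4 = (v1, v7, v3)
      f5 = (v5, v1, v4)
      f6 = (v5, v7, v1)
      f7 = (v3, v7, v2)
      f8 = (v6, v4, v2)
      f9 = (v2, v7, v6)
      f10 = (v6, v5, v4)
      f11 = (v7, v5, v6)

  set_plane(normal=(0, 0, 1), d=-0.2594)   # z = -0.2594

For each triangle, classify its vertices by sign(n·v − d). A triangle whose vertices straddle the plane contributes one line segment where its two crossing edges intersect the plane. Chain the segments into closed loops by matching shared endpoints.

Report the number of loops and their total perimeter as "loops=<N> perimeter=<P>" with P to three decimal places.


Straddling triangles (8 of 12):
  (v1,v3,v0) [++-] → (-1.16, -0.304513, -0.2594)–(-1.16, -1.08, -0.2594)  len=0.7755
  (v4,v1,v0) [-+-] → (0.32707, -1.08, -0.2594)–(-1.16, -1.08, -0.2594)  len=1.4871
  (v0,v3,v2) [-+-] → (-1.16, -0.304513, -0.2594)–(-1.16, 1.08, -0.2594)  len=1.3845
  (v5,v1,v4) [++-] → (0.32707, -1.08, -0.2594)–(1.16, -1.08, -0.2594)  len=0.8329
  (v3,v7,v2) [++-] → (-0.32707, 1.08, -0.2594)–(-1.16, 1.08, -0.2594)  len=0.8329
  (v2,v7,v6) [-+-] → (-0.32707, 1.08, -0.2594)–(1.16, 1.08, -0.2594)  len=1.4871
  (v6,v5,v4) [-+-] → (1.16, 0.304513, -0.2594)–(1.16, -1.08, -0.2594)  len=1.3845
  (v7,v5,v6) [++-] → (1.16, 0.304513, -0.2594)–(1.16, 1.08, -0.2594)  len=0.7755

Chained into 1 loop(s):
  loop 1: 8 segments, perimeter = 8.9600
Total perimeter = 8.960

loops=1 perimeter=8.960


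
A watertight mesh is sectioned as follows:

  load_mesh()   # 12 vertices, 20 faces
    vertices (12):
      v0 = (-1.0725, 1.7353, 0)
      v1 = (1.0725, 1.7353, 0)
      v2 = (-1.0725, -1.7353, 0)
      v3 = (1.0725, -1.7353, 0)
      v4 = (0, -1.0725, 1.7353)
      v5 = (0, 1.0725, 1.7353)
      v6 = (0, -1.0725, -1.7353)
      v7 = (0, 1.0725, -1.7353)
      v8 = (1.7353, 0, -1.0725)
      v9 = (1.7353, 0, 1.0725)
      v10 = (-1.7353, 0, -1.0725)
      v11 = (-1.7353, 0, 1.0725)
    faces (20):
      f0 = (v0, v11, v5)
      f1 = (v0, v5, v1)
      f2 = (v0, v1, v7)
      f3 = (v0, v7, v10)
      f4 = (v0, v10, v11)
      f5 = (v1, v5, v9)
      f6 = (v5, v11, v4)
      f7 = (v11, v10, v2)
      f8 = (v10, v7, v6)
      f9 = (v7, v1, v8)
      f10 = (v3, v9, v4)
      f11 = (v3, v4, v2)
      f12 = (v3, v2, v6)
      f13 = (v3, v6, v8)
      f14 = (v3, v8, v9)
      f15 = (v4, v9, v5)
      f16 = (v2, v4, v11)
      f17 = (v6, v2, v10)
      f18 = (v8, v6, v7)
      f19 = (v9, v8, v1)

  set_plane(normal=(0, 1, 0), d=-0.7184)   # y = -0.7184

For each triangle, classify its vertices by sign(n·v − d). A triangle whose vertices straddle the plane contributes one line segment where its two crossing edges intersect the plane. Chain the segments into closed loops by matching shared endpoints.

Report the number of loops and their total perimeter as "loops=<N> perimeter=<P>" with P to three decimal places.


Straddling triangles (10 of 20):
  (v5,v11,v4) [++-] → (-0.572932, -0.7184, 1.51647)–(0, -0.7184, 1.7353)  len=0.6133
  (v11,v10,v2) [++-] → (-1.46091, -0.7184, -0.628494)–(-1.46091, -0.7184, 0.628494)  len=1.2570
  (v10,v7,v6) [++-] → (0, -0.7184, -1.7353)–(-0.572932, -0.7184, -1.51647)  len=0.6133
  (v3,v9,v4) [-+-] → (1.46091, -0.7184, 0.628494)–(0.572932, -0.7184, 1.51647)  len=1.2558
  (v3,v6,v8) [--+] → (0.572932, -0.7184, -1.51647)–(1.46091, -0.7184, -0.628494)  len=1.2558
  (v3,v8,v9) [-++] → (1.46091, -0.7184, -0.628494)–(1.46091, -0.7184, 0.628494)  len=1.2570
  (v4,v9,v5) [-++] → (0.572932, -0.7184, 1.51647)–(0, -0.7184, 1.7353)  len=0.6133
  (v2,v4,v11) [--+] → (-0.572932, -0.7184, 1.51647)–(-1.46091, -0.7184, 0.628494)  len=1.2558
  (v6,v2,v10) [--+] → (-1.46091, -0.7184, -0.628494)–(-0.572932, -0.7184, -1.51647)  len=1.2558
  (v8,v6,v7) [+-+] → (0.572932, -0.7184, -1.51647)–(0, -0.7184, -1.7353)  len=0.6133

Chained into 1 loop(s):
  loop 1: 10 segments, perimeter = 9.9903
Total perimeter = 9.990

loops=1 perimeter=9.990
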